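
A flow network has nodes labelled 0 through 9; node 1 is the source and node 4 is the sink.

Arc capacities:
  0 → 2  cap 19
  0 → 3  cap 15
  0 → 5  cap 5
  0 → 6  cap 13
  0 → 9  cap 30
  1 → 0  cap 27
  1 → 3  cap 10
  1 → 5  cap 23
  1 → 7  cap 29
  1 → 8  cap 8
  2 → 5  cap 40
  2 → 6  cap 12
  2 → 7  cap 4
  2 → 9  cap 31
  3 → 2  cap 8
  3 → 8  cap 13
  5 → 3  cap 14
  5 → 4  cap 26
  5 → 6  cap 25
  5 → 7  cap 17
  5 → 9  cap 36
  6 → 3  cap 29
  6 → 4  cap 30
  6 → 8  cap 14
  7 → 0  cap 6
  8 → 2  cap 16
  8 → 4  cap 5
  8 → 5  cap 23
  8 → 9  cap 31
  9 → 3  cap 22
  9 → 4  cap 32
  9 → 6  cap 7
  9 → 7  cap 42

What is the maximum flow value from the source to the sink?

Maximum flow value: 74

augment #1: 1→5→4 bottleneck 23, total now 23
augment #2: 1→8→4 bottleneck 5, total now 28
augment #3: 1→0→5→4 bottleneck 3, total now 31
augment #4: 1→0→6→4 bottleneck 13, total now 44
augment #5: 1→0→9→4 bottleneck 11, total now 55
augment #6: 1→8→9→4 bottleneck 3, total now 58
augment #7: 1→3→2→6→4 bottleneck 8, total now 66
augment #8: 1→3→8→9→4 bottleneck 2, total now 68
augment #9: 1→7→0→9→4 bottleneck 6, total now 74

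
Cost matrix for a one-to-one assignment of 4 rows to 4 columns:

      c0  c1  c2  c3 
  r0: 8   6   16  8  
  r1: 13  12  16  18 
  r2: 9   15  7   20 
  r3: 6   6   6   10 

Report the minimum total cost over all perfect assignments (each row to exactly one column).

optimal assignment: row0→col3 (cost 8), row1→col1 (cost 12), row2→col2 (cost 7), row3→col0 (cost 6)
total = 8 + 12 + 7 + 6 = 33

Minimum assignment cost: 33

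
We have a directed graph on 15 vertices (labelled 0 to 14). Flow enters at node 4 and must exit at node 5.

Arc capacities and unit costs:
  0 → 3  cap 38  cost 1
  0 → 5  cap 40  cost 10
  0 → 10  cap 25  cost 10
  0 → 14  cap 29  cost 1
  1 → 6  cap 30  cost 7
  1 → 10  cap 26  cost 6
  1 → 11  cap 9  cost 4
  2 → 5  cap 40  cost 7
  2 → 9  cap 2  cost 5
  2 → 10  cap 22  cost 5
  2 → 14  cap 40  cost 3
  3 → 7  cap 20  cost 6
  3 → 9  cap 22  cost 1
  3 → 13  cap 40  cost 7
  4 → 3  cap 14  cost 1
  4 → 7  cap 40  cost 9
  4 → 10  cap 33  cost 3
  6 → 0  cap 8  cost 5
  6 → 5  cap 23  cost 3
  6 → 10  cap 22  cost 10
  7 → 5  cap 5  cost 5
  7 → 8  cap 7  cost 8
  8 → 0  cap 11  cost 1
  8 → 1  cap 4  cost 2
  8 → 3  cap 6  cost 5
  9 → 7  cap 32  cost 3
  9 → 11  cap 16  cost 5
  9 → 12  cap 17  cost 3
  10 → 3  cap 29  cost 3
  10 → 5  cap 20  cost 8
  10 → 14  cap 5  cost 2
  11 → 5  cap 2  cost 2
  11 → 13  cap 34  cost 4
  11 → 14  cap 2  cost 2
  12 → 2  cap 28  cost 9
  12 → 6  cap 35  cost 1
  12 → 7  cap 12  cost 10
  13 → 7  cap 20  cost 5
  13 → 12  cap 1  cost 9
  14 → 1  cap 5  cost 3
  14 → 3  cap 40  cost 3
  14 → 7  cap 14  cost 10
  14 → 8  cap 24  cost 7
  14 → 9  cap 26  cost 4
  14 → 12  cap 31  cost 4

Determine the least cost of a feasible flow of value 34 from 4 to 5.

shortest-cost path #1: 4→3→9→11→5 push 2 @ unit cost 9 (adds 18)
shortest-cost path #2: 4→3→9→12→6→5 push 12 @ unit cost 9 (adds 108)
shortest-cost path #3: 4→10→5 push 20 @ unit cost 11 (adds 220)
total cost = 346

Minimum cost for 34 units: 346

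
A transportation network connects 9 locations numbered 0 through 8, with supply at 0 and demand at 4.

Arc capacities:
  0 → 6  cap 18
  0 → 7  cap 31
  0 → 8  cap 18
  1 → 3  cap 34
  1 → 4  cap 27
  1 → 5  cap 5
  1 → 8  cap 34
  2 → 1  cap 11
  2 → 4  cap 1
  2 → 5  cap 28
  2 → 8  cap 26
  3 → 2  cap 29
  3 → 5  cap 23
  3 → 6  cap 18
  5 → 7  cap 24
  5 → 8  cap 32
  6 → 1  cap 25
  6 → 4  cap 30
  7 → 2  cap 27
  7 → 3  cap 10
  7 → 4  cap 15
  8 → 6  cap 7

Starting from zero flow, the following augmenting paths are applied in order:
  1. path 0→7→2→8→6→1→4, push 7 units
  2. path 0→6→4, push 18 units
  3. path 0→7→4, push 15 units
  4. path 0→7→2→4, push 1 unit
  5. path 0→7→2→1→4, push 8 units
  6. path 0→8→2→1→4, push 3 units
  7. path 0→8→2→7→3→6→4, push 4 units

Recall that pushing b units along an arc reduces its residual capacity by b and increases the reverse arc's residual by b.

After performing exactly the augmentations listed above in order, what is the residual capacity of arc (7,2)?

Residual capacity of (7,2): 15

after path 1 (0→7→2→8→6→1→4, push 7): res(7,2)=20
after path 2 (0→6→4, push 18): res(7,2)=20
after path 3 (0→7→4, push 15): res(7,2)=20
after path 4 (0→7→2→4, push 1): res(7,2)=19
after path 5 (0→7→2→1→4, push 8): res(7,2)=11
after path 6 (0→8→2→1→4, push 3): res(7,2)=11
after path 7 (0→8→2→7→3→6→4, push 4): res(7,2)=15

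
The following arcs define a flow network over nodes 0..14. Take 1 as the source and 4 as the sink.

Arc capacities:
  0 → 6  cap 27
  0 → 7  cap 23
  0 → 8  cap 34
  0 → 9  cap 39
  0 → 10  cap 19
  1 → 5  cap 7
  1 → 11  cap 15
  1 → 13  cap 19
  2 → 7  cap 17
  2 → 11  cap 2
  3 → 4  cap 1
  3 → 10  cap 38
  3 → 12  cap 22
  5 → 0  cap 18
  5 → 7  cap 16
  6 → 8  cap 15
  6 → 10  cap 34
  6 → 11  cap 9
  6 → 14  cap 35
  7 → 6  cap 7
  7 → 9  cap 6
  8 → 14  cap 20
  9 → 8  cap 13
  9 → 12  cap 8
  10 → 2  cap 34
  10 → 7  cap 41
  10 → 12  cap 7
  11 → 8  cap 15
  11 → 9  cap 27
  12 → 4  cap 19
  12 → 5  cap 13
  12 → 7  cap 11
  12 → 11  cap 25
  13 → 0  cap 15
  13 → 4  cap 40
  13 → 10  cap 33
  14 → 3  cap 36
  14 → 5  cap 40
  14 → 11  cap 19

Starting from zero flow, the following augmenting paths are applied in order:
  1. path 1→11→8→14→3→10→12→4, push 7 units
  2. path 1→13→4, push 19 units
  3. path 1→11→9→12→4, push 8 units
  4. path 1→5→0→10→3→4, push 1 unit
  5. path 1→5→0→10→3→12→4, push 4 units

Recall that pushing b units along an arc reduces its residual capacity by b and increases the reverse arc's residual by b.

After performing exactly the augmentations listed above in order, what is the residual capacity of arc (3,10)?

Residual capacity of (3,10): 36

after path 1 (1→11→8→14→3→10→12→4, push 7): res(3,10)=31
after path 2 (1→13→4, push 19): res(3,10)=31
after path 3 (1→11→9→12→4, push 8): res(3,10)=31
after path 4 (1→5→0→10→3→4, push 1): res(3,10)=32
after path 5 (1→5→0→10→3→12→4, push 4): res(3,10)=36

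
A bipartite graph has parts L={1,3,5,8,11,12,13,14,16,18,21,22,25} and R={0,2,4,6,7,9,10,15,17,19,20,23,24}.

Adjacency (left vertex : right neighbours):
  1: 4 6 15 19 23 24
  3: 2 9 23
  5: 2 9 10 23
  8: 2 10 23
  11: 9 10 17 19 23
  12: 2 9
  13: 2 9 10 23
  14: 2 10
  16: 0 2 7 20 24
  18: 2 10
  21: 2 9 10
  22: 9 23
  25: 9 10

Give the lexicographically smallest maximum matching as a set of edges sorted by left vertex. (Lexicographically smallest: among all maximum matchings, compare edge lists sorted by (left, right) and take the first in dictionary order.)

Lex-smallest maximum matching: {(1,4), (3,2), (5,9), (8,10), (11,17), (13,23), (16,0)}

|M| = 7 (so the lex-smallest maximum matching has 7 edges)
process left vertices in ascending order; for each, take the smallest-labelled available neighbour that still permits 7 edges overall, or leave it unmatched if none does
lex-smallest matching: {1-4, 3-2, 5-9, 8-10, 11-17, 13-23, 16-0}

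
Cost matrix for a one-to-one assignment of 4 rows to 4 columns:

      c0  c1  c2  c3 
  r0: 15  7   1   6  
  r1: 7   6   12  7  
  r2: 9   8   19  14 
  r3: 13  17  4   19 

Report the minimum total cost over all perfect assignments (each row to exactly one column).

Minimum assignment cost: 25

one of 2 optimal assignments: row0→col3 (cost 6), row1→col0 (cost 7), row2→col1 (cost 8), row3→col2 (cost 4)
total = 6 + 7 + 8 + 4 = 25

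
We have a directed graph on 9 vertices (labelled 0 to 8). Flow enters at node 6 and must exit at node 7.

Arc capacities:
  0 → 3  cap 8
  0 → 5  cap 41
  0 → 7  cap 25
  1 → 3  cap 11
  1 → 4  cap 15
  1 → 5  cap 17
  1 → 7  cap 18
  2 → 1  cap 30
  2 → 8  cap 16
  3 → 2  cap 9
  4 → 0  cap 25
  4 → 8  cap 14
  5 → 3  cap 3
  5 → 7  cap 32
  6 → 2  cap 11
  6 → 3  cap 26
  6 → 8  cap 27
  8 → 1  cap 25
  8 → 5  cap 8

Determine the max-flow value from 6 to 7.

Maximum flow value: 47

augment #1: 6→2→1→7 bottleneck 11, total now 11
augment #2: 6→8→1→7 bottleneck 7, total now 18
augment #3: 6→8→5→7 bottleneck 8, total now 26
augment #4: 6→8→1→5→7 bottleneck 12, total now 38
augment #5: 6→3→2→1→5→7 bottleneck 5, total now 43
augment #6: 6→3→2→1→4→0→7 bottleneck 4, total now 47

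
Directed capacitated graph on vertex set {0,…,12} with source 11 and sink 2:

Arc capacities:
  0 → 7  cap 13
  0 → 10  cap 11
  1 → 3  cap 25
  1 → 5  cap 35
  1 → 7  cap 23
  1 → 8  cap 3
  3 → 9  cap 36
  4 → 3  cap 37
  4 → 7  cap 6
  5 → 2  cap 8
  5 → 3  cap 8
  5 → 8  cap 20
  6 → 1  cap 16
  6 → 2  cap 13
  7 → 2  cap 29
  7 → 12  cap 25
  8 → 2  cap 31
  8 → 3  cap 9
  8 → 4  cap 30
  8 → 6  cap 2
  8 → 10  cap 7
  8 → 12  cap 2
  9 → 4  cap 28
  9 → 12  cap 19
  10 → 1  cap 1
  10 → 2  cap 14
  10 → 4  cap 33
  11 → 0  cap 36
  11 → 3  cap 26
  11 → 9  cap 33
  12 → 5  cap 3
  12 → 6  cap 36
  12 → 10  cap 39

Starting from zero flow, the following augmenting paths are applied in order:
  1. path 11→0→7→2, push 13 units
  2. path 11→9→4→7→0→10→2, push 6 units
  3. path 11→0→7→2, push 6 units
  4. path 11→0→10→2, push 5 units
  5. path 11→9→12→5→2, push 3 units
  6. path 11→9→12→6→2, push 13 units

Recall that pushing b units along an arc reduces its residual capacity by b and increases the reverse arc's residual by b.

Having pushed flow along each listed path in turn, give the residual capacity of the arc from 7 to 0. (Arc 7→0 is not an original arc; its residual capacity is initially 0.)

after path 1 (11→0→7→2, push 13): res(7,0)=13
after path 2 (11→9→4→7→0→10→2, push 6): res(7,0)=7
after path 3 (11→0→7→2, push 6): res(7,0)=13
after path 4 (11→0→10→2, push 5): res(7,0)=13
after path 5 (11→9→12→5→2, push 3): res(7,0)=13
after path 6 (11→9→12→6→2, push 13): res(7,0)=13

Residual capacity of (7,0): 13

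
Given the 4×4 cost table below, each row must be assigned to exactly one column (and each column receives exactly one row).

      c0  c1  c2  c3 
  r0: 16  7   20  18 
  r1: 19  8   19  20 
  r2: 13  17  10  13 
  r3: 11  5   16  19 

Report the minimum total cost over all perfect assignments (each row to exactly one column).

Minimum assignment cost: 47

optimal assignment: row0→col3 (cost 18), row1→col1 (cost 8), row2→col2 (cost 10), row3→col0 (cost 11)
total = 18 + 8 + 10 + 11 = 47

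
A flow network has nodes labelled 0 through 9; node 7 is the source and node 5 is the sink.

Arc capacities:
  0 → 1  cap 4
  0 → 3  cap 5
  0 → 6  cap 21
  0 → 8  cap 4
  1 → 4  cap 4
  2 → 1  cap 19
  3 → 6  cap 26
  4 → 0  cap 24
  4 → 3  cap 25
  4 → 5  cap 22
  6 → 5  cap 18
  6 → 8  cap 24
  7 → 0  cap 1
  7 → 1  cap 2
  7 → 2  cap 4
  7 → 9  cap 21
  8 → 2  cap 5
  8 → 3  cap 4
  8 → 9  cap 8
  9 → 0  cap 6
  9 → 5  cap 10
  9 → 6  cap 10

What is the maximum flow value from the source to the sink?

Maximum flow value: 26

augment #1: 7→9→5 bottleneck 10, total now 10
augment #2: 7→0→6→5 bottleneck 1, total now 11
augment #3: 7→1→4→5 bottleneck 2, total now 13
augment #4: 7→9→6→5 bottleneck 10, total now 23
augment #5: 7→2→1→4→5 bottleneck 2, total now 25
augment #6: 7→9→0→6→5 bottleneck 1, total now 26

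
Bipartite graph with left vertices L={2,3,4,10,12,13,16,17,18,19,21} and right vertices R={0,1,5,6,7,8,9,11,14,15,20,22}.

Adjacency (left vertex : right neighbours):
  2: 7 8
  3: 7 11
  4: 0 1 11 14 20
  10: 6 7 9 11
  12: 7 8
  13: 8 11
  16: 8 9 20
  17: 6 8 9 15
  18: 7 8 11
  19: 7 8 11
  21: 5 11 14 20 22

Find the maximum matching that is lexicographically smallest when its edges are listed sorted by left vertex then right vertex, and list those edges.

Lex-smallest maximum matching: {(2,7), (3,11), (4,0), (10,6), (12,8), (16,9), (17,15), (21,5)}

|M| = 8 (so the lex-smallest maximum matching has 8 edges)
process left vertices in ascending order; for each, take the smallest-labelled available neighbour that still permits 8 edges overall, or leave it unmatched if none does
lex-smallest matching: {2-7, 3-11, 4-0, 10-6, 12-8, 16-9, 17-15, 21-5}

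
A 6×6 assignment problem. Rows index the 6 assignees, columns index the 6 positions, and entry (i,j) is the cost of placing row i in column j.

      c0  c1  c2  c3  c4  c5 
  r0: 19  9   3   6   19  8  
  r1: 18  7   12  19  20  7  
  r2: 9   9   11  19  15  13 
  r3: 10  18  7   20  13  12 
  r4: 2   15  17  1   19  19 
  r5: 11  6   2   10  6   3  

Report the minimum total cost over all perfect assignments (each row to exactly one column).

one of 2 optimal assignments: row0→col2 (cost 3), row1→col1 (cost 7), row2→col0 (cost 9), row3→col4 (cost 13), row4→col3 (cost 1), row5→col5 (cost 3)
total = 3 + 7 + 9 + 13 + 1 + 3 = 36

Minimum assignment cost: 36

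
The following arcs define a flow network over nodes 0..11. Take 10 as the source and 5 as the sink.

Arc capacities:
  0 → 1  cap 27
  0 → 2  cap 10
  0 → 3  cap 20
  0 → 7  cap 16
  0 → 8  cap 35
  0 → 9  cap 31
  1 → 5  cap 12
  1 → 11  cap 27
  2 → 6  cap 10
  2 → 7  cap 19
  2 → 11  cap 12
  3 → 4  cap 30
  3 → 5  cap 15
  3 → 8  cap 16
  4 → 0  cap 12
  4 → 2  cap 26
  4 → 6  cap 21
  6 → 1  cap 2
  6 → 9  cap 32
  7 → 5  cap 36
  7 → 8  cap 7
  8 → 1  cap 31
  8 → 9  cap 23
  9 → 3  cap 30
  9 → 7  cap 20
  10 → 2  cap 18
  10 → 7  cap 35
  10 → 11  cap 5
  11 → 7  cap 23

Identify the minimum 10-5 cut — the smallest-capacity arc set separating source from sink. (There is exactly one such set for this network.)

augment #1: 10→7→5 push 35
augment #2: 10→2→7→5 push 1
augment #3: 10→2→6→1→5 push 2
augment #4: 10→2→6→9→3→5 push 8
augment #5: 10→2→7→8→1→5 push 7
max flow = 53; residual-reachable set from 10 gives S-side
cut edges (S→T): {(2,6), (7,5), (7,8)} total cap 53

Min-cut arcs: {(2,6), (7,5), (7,8)} (total capacity 53)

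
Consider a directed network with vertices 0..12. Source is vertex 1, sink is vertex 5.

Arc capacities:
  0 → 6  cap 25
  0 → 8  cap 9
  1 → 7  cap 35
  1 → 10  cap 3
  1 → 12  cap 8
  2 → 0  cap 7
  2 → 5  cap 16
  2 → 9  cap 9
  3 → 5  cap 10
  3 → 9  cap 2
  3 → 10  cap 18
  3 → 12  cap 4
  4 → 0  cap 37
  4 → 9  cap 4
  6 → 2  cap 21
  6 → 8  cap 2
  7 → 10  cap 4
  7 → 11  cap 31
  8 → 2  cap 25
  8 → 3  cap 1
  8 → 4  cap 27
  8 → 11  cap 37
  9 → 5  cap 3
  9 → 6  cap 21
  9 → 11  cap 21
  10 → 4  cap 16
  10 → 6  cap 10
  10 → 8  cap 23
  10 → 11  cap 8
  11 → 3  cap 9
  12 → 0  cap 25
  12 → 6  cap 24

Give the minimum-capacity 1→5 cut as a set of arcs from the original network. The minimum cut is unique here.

Min-cut arcs: {(1,10), (1,12), (7,10), (11,3)} (total capacity 24)

augment #1: 1→7→11→3→5 push 9
augment #2: 1→10→4→9→5 push 3
augment #3: 1→12→6→2→5 push 8
augment #4: 1→7→10→6→2→5 push 4
max flow = 24; residual-reachable set from 1 gives S-side
cut edges (S→T): {(1,10), (1,12), (7,10), (11,3)} total cap 24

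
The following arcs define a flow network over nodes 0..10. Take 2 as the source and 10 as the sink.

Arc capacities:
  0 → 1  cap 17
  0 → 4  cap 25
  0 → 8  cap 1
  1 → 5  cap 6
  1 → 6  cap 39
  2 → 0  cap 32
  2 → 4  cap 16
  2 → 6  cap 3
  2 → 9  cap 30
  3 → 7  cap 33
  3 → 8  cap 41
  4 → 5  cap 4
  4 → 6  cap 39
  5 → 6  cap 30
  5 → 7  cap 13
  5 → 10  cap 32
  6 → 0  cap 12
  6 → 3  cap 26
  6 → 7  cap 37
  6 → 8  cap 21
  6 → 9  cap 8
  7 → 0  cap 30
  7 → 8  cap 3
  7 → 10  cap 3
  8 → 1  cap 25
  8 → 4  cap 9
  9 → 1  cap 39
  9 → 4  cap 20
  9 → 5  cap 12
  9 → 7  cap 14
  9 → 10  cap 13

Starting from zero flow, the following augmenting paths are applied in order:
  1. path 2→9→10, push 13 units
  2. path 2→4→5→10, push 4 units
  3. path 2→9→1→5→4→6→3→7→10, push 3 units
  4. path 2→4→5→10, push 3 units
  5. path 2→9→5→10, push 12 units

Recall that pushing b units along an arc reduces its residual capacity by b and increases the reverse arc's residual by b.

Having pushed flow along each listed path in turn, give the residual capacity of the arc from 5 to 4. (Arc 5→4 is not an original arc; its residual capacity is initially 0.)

after path 1 (2→9→10, push 13): res(5,4)=0
after path 2 (2→4→5→10, push 4): res(5,4)=4
after path 3 (2→9→1→5→4→6→3→7→10, push 3): res(5,4)=1
after path 4 (2→4→5→10, push 3): res(5,4)=4
after path 5 (2→9→5→10, push 12): res(5,4)=4

Residual capacity of (5,4): 4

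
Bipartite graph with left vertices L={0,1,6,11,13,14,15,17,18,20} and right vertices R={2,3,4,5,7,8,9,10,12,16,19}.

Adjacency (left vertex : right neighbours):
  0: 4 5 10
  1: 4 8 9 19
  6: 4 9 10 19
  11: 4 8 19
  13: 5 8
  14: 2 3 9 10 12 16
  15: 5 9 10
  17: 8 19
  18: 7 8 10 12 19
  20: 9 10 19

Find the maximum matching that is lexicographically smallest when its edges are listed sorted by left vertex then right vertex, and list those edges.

Lex-smallest maximum matching: {(0,4), (1,8), (6,9), (11,19), (13,5), (14,2), (15,10), (18,7)}

|M| = 8 (so the lex-smallest maximum matching has 8 edges)
process left vertices in ascending order; for each, take the smallest-labelled available neighbour that still permits 8 edges overall, or leave it unmatched if none does
lex-smallest matching: {0-4, 1-8, 6-9, 11-19, 13-5, 14-2, 15-10, 18-7}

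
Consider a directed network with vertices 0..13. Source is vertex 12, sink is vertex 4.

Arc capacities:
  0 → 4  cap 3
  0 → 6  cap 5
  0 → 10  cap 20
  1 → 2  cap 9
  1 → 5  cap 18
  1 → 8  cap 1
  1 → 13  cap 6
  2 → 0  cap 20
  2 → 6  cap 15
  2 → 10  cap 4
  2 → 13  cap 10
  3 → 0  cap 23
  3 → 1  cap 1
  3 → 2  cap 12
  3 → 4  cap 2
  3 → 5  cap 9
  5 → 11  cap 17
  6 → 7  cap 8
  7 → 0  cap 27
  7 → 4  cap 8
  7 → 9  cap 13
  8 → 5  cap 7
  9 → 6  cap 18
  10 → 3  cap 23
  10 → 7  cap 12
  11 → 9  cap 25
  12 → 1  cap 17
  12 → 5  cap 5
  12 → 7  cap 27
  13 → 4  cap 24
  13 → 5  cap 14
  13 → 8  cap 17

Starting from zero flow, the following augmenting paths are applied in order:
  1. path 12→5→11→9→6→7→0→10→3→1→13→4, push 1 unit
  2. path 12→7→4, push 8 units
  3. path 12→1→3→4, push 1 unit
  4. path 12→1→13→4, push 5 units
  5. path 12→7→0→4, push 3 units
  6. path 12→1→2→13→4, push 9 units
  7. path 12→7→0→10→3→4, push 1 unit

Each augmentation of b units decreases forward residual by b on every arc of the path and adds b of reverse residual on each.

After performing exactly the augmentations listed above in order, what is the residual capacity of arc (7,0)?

Residual capacity of (7,0): 22

after path 1 (12→5→11→9→6→7→0→10→3→1→13→4, push 1): res(7,0)=26
after path 2 (12→7→4, push 8): res(7,0)=26
after path 3 (12→1→3→4, push 1): res(7,0)=26
after path 4 (12→1→13→4, push 5): res(7,0)=26
after path 5 (12→7→0→4, push 3): res(7,0)=23
after path 6 (12→1→2→13→4, push 9): res(7,0)=23
after path 7 (12→7→0→10→3→4, push 1): res(7,0)=22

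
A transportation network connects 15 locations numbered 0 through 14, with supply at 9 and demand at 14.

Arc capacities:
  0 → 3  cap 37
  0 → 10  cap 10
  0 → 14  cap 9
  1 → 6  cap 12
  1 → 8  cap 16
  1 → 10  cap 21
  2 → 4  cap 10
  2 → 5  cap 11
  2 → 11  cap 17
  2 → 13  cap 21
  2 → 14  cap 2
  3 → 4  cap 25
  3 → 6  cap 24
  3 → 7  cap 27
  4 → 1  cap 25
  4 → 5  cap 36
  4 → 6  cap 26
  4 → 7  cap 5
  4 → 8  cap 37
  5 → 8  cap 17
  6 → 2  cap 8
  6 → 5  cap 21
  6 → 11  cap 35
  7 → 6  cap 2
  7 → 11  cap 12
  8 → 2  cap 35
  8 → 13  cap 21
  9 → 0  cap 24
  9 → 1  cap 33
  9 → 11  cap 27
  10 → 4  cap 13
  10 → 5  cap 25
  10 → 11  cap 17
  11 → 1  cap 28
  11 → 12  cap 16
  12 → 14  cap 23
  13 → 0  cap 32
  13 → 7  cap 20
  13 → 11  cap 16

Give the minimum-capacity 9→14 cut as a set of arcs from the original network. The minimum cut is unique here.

Min-cut arcs: {(0,14), (2,14), (11,12)} (total capacity 27)

augment #1: 9→0→14 push 9
augment #2: 9→11→12→14 push 16
augment #3: 9→1→6→2→14 push 2
max flow = 27; residual-reachable set from 9 gives S-side
cut edges (S→T): {(0,14), (2,14), (11,12)} total cap 27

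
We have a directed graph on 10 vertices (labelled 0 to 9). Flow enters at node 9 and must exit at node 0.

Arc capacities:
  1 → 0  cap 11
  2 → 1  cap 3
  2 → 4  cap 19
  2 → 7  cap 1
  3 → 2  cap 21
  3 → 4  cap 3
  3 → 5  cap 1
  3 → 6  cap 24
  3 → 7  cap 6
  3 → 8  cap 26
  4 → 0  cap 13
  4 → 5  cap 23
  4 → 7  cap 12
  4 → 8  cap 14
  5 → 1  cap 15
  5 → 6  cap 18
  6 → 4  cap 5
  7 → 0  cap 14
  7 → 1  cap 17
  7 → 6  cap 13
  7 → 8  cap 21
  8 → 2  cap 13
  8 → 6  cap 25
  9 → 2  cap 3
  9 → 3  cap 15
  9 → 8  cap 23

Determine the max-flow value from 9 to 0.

augment #1: 9→2→1→0 bottleneck 3, total now 3
augment #2: 9→3→4→0 bottleneck 3, total now 6
augment #3: 9→3→7→0 bottleneck 6, total now 12
augment #4: 9→3→2→4→0 bottleneck 6, total now 18
augment #5: 9→8→2→4→0 bottleneck 4, total now 22
augment #6: 9→8→2→7→0 bottleneck 1, total now 23
augment #7: 9→8→2→4→7→0 bottleneck 7, total now 30
augment #8: 9→8→2→3→5→1→0 bottleneck 1, total now 31
augment #9: 9→8→6→4→5→1→0 bottleneck 5, total now 36

Maximum flow value: 36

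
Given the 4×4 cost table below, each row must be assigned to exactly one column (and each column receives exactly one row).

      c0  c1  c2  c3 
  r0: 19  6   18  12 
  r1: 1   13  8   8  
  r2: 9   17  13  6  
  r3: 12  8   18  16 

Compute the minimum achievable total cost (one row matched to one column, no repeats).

Minimum assignment cost: 31

optimal assignment: row0→col1 (cost 6), row1→col0 (cost 1), row2→col3 (cost 6), row3→col2 (cost 18)
total = 6 + 1 + 6 + 18 = 31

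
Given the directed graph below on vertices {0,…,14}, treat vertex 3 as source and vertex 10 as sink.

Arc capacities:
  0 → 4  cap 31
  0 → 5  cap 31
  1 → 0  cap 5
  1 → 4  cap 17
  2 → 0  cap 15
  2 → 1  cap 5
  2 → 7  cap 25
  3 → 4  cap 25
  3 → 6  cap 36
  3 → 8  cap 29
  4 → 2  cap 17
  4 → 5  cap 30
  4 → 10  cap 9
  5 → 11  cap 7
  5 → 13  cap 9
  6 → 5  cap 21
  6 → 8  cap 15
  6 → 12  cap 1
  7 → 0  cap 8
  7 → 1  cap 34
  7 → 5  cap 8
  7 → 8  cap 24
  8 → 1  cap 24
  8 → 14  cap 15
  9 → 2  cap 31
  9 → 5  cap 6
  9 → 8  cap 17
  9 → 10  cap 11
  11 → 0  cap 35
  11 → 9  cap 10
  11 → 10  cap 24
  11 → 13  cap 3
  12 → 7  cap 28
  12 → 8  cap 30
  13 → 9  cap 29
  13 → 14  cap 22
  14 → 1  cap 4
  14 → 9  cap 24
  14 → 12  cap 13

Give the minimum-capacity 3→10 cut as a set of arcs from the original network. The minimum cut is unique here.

augment #1: 3→4→10 push 9
augment #2: 3→4→5→11→10 push 7
augment #3: 3→8→14→9→10 push 11
max flow = 27; residual-reachable set from 3 gives S-side
cut edges (S→T): {(4,10), (5,11), (9,10)} total cap 27

Min-cut arcs: {(4,10), (5,11), (9,10)} (total capacity 27)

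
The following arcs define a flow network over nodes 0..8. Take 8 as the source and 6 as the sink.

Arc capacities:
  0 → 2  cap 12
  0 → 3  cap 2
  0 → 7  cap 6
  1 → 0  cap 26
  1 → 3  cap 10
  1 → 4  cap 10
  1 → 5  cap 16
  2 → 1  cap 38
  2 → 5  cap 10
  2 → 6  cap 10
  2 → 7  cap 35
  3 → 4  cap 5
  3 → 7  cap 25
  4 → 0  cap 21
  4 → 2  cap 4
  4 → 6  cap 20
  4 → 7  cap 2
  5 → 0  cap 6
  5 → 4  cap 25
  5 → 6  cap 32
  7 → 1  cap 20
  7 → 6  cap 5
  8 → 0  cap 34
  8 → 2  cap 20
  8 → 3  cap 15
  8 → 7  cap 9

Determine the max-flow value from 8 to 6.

Maximum flow value: 56

augment #1: 8→2→6 bottleneck 10, total now 10
augment #2: 8→7→6 bottleneck 5, total now 15
augment #3: 8→2→5→6 bottleneck 10, total now 25
augment #4: 8→3→4→6 bottleneck 5, total now 30
augment #5: 8→7→1→4→6 bottleneck 4, total now 34
augment #6: 8→0→2→1→4→6 bottleneck 6, total now 40
augment #7: 8→0→2→1→5→6 bottleneck 6, total now 46
augment #8: 8→0→7→1→5→6 bottleneck 6, total now 52
augment #9: 8→3→7→1→5→6 bottleneck 4, total now 56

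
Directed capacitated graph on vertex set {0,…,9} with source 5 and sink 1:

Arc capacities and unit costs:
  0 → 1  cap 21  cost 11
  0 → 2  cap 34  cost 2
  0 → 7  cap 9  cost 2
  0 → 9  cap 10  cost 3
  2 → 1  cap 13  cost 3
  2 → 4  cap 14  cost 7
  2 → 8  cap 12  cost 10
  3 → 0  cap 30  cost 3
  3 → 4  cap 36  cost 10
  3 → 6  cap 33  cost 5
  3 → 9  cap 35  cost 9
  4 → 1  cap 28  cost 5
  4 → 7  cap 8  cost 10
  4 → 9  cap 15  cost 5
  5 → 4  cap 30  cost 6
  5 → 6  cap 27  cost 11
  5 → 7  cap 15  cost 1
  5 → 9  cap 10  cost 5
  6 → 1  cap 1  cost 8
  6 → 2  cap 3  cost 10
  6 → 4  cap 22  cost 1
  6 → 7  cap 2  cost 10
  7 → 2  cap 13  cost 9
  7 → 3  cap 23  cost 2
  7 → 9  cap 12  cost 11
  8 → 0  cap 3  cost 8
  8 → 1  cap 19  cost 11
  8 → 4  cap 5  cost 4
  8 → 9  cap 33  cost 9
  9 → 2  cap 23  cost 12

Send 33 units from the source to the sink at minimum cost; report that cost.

Minimum cost for 33 units: 363

shortest-cost path #1: 5→4→1 push 28 @ unit cost 11 (adds 308)
shortest-cost path #2: 5→7→3→0→2→1 push 5 @ unit cost 11 (adds 55)
total cost = 363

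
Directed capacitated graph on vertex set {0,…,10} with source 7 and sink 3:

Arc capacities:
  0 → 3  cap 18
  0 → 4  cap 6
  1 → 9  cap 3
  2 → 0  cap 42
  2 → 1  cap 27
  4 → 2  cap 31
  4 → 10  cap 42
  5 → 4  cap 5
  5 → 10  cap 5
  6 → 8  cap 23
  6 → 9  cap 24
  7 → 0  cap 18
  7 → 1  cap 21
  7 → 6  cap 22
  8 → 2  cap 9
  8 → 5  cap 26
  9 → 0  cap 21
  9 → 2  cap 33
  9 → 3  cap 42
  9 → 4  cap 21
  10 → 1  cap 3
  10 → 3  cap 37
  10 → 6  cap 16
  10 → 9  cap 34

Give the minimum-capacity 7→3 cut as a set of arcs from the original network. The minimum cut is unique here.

Min-cut arcs: {(1,9), (7,0), (7,6)} (total capacity 43)

augment #1: 7→0→3 push 18
augment #2: 7→1→9→3 push 3
augment #3: 7→6→9→3 push 22
max flow = 43; residual-reachable set from 7 gives S-side
cut edges (S→T): {(1,9), (7,0), (7,6)} total cap 43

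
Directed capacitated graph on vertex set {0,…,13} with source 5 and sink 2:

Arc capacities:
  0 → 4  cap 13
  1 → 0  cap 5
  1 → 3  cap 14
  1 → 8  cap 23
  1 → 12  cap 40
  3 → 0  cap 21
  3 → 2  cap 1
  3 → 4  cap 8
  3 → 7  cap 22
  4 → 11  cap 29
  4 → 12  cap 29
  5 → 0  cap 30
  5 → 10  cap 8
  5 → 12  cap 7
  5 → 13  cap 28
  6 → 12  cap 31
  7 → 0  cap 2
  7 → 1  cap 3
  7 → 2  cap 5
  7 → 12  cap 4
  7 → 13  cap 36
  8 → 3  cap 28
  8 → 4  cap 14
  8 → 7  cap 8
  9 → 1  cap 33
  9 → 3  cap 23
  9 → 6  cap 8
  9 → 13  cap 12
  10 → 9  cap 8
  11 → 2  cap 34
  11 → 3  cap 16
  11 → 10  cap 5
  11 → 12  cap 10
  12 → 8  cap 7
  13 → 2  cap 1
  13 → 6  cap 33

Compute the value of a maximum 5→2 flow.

Maximum flow value: 29

augment #1: 5→13→2 bottleneck 1, total now 1
augment #2: 5→0→4→11→2 bottleneck 13, total now 14
augment #3: 5→10→9→3→2 bottleneck 1, total now 15
augment #4: 5→12→8→7→2 bottleneck 5, total now 20
augment #5: 5→12→8→4→11→2 bottleneck 2, total now 22
augment #6: 5→10→9→3→4→11→2 bottleneck 7, total now 29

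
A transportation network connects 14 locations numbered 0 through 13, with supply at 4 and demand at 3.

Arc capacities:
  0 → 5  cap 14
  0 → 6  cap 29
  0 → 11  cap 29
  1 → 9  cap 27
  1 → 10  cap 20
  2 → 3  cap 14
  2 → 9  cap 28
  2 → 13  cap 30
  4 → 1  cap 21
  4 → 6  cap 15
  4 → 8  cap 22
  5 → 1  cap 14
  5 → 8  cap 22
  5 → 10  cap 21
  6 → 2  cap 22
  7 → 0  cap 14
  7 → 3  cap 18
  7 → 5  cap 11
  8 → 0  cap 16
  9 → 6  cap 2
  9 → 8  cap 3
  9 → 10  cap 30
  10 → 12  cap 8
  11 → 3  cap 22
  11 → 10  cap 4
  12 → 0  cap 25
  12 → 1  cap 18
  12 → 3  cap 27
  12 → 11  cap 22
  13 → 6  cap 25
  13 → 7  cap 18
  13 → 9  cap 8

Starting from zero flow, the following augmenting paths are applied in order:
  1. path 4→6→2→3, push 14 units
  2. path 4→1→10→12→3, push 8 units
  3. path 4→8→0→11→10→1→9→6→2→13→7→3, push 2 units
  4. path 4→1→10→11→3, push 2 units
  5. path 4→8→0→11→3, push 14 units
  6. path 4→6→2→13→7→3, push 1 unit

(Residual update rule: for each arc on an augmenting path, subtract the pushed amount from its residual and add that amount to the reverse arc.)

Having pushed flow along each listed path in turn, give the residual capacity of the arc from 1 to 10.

after path 1 (4→6→2→3, push 14): res(1,10)=20
after path 2 (4→1→10→12→3, push 8): res(1,10)=12
after path 3 (4→8→0→11→10→1→9→6→2→13→7→3, push 2): res(1,10)=14
after path 4 (4→1→10→11→3, push 2): res(1,10)=12
after path 5 (4→8→0→11→3, push 14): res(1,10)=12
after path 6 (4→6→2→13→7→3, push 1): res(1,10)=12

Residual capacity of (1,10): 12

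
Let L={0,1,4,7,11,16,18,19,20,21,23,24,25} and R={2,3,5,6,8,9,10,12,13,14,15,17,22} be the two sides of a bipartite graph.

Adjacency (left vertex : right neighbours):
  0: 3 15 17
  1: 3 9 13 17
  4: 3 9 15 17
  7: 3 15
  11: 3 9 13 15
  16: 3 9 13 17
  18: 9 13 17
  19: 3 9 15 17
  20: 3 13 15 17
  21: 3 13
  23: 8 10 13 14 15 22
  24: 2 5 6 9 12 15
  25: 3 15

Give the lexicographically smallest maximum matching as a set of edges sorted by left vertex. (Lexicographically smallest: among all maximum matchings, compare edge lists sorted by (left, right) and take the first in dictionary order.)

Lex-smallest maximum matching: {(0,3), (1,9), (4,15), (11,13), (16,17), (23,8), (24,2)}

|M| = 7 (so the lex-smallest maximum matching has 7 edges)
process left vertices in ascending order; for each, take the smallest-labelled available neighbour that still permits 7 edges overall, or leave it unmatched if none does
lex-smallest matching: {0-3, 1-9, 4-15, 11-13, 16-17, 23-8, 24-2}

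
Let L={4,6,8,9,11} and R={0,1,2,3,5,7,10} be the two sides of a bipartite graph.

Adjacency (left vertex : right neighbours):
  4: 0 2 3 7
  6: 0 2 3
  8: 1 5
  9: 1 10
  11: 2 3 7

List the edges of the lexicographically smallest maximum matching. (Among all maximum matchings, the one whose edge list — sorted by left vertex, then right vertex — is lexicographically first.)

|M| = 5 (so the lex-smallest maximum matching has 5 edges)
process left vertices in ascending order; for each, take the smallest-labelled available neighbour that still permits 5 edges overall, or leave it unmatched if none does
lex-smallest matching: {4-0, 6-2, 8-1, 9-10, 11-3}

Lex-smallest maximum matching: {(4,0), (6,2), (8,1), (9,10), (11,3)}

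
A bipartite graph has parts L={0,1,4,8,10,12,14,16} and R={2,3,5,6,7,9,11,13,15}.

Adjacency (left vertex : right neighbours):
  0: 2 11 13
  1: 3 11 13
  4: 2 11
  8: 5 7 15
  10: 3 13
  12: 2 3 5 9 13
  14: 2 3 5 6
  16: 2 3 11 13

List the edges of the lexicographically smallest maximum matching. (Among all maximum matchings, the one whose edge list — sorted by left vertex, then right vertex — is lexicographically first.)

|M| = 7 (so the lex-smallest maximum matching has 7 edges)
process left vertices in ascending order; for each, take the smallest-labelled available neighbour that still permits 7 edges overall, or leave it unmatched if none does
lex-smallest matching: {0-2, 1-3, 4-11, 8-5, 10-13, 12-9, 14-6}

Lex-smallest maximum matching: {(0,2), (1,3), (4,11), (8,5), (10,13), (12,9), (14,6)}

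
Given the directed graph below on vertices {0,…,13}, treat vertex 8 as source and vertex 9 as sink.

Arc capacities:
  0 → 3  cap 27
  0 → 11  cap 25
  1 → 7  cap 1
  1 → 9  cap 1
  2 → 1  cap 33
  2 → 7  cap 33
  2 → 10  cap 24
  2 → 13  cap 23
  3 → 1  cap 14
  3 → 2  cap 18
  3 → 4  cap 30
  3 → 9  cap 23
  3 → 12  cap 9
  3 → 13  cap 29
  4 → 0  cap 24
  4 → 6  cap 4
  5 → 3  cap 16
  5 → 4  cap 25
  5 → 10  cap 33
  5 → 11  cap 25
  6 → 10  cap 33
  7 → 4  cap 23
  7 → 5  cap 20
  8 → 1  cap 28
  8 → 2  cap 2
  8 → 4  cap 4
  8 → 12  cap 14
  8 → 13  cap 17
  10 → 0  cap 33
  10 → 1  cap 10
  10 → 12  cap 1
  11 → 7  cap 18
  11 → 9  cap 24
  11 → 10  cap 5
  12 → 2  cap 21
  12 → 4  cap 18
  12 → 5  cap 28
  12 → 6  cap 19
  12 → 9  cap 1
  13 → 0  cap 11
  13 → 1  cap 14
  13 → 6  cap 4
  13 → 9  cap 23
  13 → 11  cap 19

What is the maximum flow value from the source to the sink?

augment #1: 8→1→9 bottleneck 1, total now 1
augment #2: 8→12→9 bottleneck 1, total now 2
augment #3: 8→13→9 bottleneck 17, total now 19
augment #4: 8→2→13→9 bottleneck 2, total now 21
augment #5: 8→4→0→3→9 bottleneck 4, total now 25
augment #6: 8→12→2→13→9 bottleneck 4, total now 29
augment #7: 8→12→5→3→9 bottleneck 9, total now 38
augment #8: 8→1→7→5→3→9 bottleneck 1, total now 39

Maximum flow value: 39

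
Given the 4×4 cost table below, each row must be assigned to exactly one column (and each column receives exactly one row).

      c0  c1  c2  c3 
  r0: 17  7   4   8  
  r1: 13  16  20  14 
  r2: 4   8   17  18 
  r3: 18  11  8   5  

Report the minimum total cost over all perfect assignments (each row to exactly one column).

Minimum assignment cost: 29

optimal assignment: row0→col2 (cost 4), row1→col1 (cost 16), row2→col0 (cost 4), row3→col3 (cost 5)
total = 4 + 16 + 4 + 5 = 29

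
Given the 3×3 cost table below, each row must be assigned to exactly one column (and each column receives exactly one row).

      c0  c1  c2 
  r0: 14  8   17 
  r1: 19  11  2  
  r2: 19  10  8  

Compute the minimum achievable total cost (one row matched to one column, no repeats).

Minimum assignment cost: 26

optimal assignment: row0→col0 (cost 14), row1→col2 (cost 2), row2→col1 (cost 10)
total = 14 + 2 + 10 = 26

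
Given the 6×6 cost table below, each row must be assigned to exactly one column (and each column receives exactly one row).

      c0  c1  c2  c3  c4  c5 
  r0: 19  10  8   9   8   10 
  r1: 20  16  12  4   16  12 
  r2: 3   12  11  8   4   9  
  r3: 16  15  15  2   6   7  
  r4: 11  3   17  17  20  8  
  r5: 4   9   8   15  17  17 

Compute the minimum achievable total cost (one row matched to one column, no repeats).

Minimum assignment cost: 30

optimal assignment: row0→col2 (cost 8), row1→col3 (cost 4), row2→col4 (cost 4), row3→col5 (cost 7), row4→col1 (cost 3), row5→col0 (cost 4)
total = 8 + 4 + 4 + 7 + 3 + 4 = 30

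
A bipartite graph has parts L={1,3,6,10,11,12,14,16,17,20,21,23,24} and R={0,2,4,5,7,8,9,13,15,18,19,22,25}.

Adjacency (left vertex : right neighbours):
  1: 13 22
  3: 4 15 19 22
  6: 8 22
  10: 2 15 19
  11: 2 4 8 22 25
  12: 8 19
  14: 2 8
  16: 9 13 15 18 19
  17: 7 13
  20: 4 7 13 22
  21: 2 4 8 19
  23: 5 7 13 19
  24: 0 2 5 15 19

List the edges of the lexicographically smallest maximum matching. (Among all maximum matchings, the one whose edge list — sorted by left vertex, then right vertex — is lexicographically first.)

Lex-smallest maximum matching: {(1,13), (3,4), (6,8), (10,15), (11,25), (12,19), (14,2), (16,9), (17,7), (20,22), (23,5), (24,0)}

|M| = 12 (so the lex-smallest maximum matching has 12 edges)
process left vertices in ascending order; for each, take the smallest-labelled available neighbour that still permits 12 edges overall, or leave it unmatched if none does
lex-smallest matching: {1-13, 3-4, 6-8, 10-15, 11-25, 12-19, 14-2, 16-9, 17-7, 20-22, 23-5, 24-0}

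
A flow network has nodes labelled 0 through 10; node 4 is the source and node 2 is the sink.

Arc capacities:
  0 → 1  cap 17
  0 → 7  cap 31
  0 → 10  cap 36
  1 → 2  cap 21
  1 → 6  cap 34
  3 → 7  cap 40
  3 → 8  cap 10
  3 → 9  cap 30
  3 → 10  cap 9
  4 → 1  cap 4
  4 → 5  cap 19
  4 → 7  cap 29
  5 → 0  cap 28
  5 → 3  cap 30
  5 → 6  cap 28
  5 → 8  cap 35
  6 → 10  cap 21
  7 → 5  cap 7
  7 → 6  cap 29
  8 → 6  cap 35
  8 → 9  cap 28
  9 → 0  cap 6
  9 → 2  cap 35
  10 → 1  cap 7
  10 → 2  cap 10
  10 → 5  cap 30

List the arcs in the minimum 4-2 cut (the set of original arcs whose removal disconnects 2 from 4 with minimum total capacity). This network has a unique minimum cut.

augment #1: 4→1→2 push 4
augment #2: 4→5→0→1→2 push 17
augment #3: 4→5→0→10→2 push 2
augment #4: 4→7→6→10→2 push 8
augment #5: 4→7→5→3→9→2 push 7
augment #6: 4→7→6→10→5→3→9→2 push 13
max flow = 51; residual-reachable set from 4 gives S-side
cut edges (S→T): {(4,1), (4,5), (6,10), (7,5)} total cap 51

Min-cut arcs: {(4,1), (4,5), (6,10), (7,5)} (total capacity 51)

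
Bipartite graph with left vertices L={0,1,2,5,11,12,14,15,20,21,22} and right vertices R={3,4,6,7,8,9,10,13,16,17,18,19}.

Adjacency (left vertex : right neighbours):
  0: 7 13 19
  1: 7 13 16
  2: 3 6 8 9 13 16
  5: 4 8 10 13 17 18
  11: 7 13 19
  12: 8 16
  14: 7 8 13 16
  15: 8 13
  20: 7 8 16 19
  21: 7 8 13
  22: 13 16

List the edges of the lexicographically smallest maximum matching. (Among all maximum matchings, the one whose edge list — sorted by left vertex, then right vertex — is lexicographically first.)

|M| = 7 (so the lex-smallest maximum matching has 7 edges)
process left vertices in ascending order; for each, take the smallest-labelled available neighbour that still permits 7 edges overall, or leave it unmatched if none does
lex-smallest matching: {0-7, 1-13, 2-3, 5-4, 11-19, 12-8, 14-16}

Lex-smallest maximum matching: {(0,7), (1,13), (2,3), (5,4), (11,19), (12,8), (14,16)}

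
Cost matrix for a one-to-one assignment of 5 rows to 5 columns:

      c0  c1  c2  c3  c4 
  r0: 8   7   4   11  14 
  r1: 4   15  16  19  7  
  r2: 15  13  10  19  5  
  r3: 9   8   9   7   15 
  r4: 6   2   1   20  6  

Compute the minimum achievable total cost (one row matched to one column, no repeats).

optimal assignment: row0→col2 (cost 4), row1→col0 (cost 4), row2→col4 (cost 5), row3→col3 (cost 7), row4→col1 (cost 2)
total = 4 + 4 + 5 + 7 + 2 = 22

Minimum assignment cost: 22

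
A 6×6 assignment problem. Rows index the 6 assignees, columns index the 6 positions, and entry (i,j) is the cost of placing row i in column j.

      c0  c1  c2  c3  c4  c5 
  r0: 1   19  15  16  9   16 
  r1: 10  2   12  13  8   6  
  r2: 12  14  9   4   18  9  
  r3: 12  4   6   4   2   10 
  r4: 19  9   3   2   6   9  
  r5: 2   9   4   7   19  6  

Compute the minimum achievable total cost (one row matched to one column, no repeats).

Minimum assignment cost: 18

optimal assignment: row0→col0 (cost 1), row1→col1 (cost 2), row2→col3 (cost 4), row3→col4 (cost 2), row4→col2 (cost 3), row5→col5 (cost 6)
total = 1 + 2 + 4 + 2 + 3 + 6 = 18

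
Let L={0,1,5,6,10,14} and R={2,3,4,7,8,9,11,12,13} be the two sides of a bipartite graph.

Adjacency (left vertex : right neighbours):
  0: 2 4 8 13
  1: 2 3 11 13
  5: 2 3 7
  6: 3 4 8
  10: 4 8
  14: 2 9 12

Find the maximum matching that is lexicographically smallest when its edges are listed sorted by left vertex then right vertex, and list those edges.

|M| = 6 (so the lex-smallest maximum matching has 6 edges)
process left vertices in ascending order; for each, take the smallest-labelled available neighbour that still permits 6 edges overall, or leave it unmatched if none does
lex-smallest matching: {0-2, 1-3, 5-7, 6-4, 10-8, 14-9}

Lex-smallest maximum matching: {(0,2), (1,3), (5,7), (6,4), (10,8), (14,9)}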